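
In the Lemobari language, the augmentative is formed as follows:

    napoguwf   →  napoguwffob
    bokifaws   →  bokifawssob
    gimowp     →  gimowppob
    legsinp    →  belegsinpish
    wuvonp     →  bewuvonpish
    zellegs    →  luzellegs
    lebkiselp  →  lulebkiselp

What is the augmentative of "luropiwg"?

luropiwggob

gimowp and legsinp both end in -p yet inflect differently (gimowppob, belegsinpish), so the final letter is not what conditions the rule; the second-to-last letter is.
"luropiwg" has second-to-last letter 'w'. The stems whose second-to-last letter is 'w' (napoguwf → napoguwffob, bokifaws → bokifawssob, gimowp → gimowppob) double the final consonant and add -ob.
So luropiwg → luropiwggob.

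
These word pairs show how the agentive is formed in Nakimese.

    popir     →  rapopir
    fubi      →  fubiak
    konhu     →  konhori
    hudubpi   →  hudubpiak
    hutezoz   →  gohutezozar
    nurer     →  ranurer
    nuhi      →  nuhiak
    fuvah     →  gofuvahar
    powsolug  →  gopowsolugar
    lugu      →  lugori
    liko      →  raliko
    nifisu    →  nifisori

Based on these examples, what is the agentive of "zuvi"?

zuviak

nuhi and popir both have last vowel 'i' yet inflect differently (nuhiak, rapopir), so the last vowel is not what conditions the rule; the final letter is.
"zuvi" ends in -i. The stems ending in -i (nuhi → nuhiak, fubi → fubiak, hudubpi → hudubpiak) add -ak.
The other patterns: stems ending in -o or -r add the prefix ra-; stems ending in -u drop the final letter and add -ori; stems ending in -g, -h or -z add go- … -ar around the stem.
So zuvi → zuviak.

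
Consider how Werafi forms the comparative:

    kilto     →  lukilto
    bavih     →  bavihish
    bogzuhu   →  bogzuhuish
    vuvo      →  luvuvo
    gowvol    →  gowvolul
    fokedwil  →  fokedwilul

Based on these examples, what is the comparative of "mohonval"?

mohonvalul

gowvol and vuvo both have last vowel 'o' yet inflect differently (gowvolul, luvuvo), so the last vowel is not what conditions the rule; the final letter is.
"mohonval" ends in -l. The stems ending in -l (fokedwil → fokedwilul, gowvol → gowvolul) add -ul.
The other patterns: stems ending in -o add the prefix lu-; stems ending in -h or -u add -ish.
So mohonval → mohonvalul.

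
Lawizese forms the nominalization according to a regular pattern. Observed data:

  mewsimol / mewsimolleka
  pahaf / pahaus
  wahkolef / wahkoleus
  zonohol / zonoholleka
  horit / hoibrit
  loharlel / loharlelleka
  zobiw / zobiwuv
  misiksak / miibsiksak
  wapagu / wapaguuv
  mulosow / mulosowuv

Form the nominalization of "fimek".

pahaf and misiksak both have last vowel 'a' yet inflect differently (pahaus, miibsiksak), so the last vowel is not what conditions the rule; the final letter is.
"fimek" ends in -k. The one such stem in the data (misiksak → miibsiksak) inserts -ib- after the first vowel (as does horit), so the same rule applies.
So fimek → fiibmek.

fiibmek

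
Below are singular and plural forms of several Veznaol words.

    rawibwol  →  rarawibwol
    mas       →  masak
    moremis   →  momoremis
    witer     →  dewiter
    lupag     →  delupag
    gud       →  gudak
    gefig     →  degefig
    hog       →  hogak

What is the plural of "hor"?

horak

hog and gefig both end in -g yet inflect differently (hogak, degefig), so the final letter is not what conditions the rule; the number of vowels is.
"hor" has 1 vowel. The stems with 1 vowel (mas → masak, gud → gudak, hog → hogak) add -ak.
The other patterns: stems with 2 vowels add the prefix de-; stems with 3 vowels repeat the first consonant+vowel as a prefix.
So hor → horak.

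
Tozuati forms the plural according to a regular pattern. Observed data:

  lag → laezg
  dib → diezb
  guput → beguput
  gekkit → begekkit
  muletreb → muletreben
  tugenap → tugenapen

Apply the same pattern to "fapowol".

fapowolen

"fapowol" has 3 vowels. The stems with 3 vowels (tugenap → tugenapen, muletreb → muletreben) add -en.
So fapowol → fapowolen.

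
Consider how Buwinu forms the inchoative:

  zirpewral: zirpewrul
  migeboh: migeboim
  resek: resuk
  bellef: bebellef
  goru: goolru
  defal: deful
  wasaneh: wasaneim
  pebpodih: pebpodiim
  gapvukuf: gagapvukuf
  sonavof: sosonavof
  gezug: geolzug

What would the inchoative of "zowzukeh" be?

zowzukeim

resek and wasaneh both have last vowel 'e' yet inflect differently (resuk, wasaneim), so the last vowel is not what conditions the rule; the final letter is.
"zowzukeh" ends in -h. The stems ending in -h (migeboh → migeboim, pebpodih → pebpodiim, wasaneh → wasaneim) drop the final letter and add -im.
So zowzukeh → zowzukeim.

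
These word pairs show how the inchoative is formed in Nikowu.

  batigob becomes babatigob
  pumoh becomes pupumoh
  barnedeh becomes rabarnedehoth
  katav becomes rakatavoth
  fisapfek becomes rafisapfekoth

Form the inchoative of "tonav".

ratonavoth

"tonav" has last vowel 'a'. The one such stem in the data (katav → rakatavoth) adds ra- … -oth around the stem, so the same rule applies.
So tonav → ratonavoth.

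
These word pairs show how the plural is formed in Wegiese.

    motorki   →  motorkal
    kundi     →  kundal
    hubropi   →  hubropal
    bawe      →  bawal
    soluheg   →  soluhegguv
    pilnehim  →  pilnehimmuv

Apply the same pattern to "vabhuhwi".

bawe and soluheg both have last vowel 'e' yet inflect differently (bawal, soluhegguv), so the last vowel is not what conditions the rule; whether the stem ends in a vowel or a consonant is.
"vabhuhwi" ends in a vowel. The stems ending in a vowel (motorki → motorkal, kundi → kundal, hubropi → hubropal) drop the final letter and add -al.
So vabhuhwi → vabhuhwal.

vabhuhwal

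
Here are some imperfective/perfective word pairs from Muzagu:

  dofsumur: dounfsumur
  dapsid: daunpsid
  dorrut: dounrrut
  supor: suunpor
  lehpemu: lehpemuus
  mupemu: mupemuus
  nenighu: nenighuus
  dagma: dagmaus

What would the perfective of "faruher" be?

"faruher" ends in a consonant. The stems ending in a consonant (dofsumur → dounfsumur, dapsid → daunpsid, dorrut → dounrrut) insert -un- after the first vowel.
The other pattern: stems ending in a vowel add -us.
So faruher → faunruher.

faunruher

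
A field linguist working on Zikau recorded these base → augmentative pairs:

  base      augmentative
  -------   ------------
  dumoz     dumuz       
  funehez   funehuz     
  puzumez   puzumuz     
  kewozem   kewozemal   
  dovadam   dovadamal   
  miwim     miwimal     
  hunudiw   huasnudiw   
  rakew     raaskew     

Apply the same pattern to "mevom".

mevomal

funehez and kewozem both have last vowel 'e' yet inflect differently (funehuz, kewozemal), so the last vowel is not what conditions the rule; the final letter is.
"mevom" ends in -m. The stems ending in -m (kewozem → kewozemal, dovadam → dovadamal, miwim → miwimal) add -al.
The other patterns: stems ending in -z change the last vowel to 'u'; stems ending in -w insert -as- after the first vowel.
So mevom → mevomal.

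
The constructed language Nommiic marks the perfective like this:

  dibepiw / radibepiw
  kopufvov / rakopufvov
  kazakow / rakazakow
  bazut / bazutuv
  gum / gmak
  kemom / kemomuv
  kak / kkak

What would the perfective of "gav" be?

gum and kemom both end in -m yet inflect differently (gmak, kemomuv), so the final letter is not what conditions the rule; the number of vowels is.
"gav" has 1 vowel. The stems with 1 vowel (kak → kkak, gum → gmak) delete the last vowel and add -ak.
The other patterns: stems with 2 vowels add -uv; stems with 3 vowels add the prefix ra-.
So gav → gvak.

gvak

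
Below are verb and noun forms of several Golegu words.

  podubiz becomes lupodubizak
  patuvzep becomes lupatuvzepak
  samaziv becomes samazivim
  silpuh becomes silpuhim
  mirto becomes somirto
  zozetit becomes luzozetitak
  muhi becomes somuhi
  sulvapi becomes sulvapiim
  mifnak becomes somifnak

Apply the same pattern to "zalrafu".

luzalrafuak

muhi and sulvapi both end in -i yet inflect differently (somuhi, sulvapiim), so the final letter is not what conditions the rule; the first letter is.
"zalrafu" begins with z-. The one such stem in the data (zozetit → luzozetitak) adds lu- … -ak around the stem, so the same rule applies.
So zalrafu → luzalrafuak.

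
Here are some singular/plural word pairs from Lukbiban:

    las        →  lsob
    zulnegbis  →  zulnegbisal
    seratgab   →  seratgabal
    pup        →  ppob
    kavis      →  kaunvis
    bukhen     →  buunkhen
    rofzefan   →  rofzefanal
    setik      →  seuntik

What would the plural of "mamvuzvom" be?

mamvuzvomal

"mamvuzvom" has 3 vowels. The stems with 3 vowels (zulnegbis → zulnegbisal, seratgab → seratgabal, rofzefan → rofzefanal) add -al.
So mamvuzvom → mamvuzvomal.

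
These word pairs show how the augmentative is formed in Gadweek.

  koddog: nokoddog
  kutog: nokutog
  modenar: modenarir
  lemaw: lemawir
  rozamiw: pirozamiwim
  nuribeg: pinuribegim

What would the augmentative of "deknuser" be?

"deknuser" has last vowel 'e'. The one such stem in the data (nuribeg → pinuribegim) adds pi- … -im around the stem, so the same rule applies.
So deknuser → pideknuserim.

pideknuserim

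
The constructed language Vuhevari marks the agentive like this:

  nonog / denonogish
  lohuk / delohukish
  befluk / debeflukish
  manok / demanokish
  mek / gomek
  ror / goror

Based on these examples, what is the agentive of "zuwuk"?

lohuk and mek both end in -k yet inflect differently (delohukish, gomek), so the final letter is not what conditions the rule; the number of vowels is.
"zuwuk" has 2 vowels. The stems with 2 vowels (nonog → denonogish, lohuk → delohukish, befluk → debeflukish) add de- … -ish around the stem.
The other pattern: stems with 1 vowel add the prefix go-.
So zuwuk → dezuwukish.

dezuwukish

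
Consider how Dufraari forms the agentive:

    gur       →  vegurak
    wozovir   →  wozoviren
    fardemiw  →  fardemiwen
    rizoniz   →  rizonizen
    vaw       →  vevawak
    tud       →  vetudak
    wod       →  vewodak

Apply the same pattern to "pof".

gur and wozovir both end in -r yet inflect differently (vegurak, wozoviren), so the final letter is not what conditions the rule; the number of vowels is.
"pof" has 1 vowel. The stems with 1 vowel (tud → vetudak, wod → vewodak, vaw → vevawak) add ve- … -ak around the stem.
So pof → vepofak.

vepofak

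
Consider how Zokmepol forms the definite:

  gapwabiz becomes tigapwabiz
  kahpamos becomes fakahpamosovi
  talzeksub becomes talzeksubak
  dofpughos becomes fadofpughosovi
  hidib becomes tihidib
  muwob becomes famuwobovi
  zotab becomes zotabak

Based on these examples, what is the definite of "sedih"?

tisedih

hidib and muwob both end in -b yet inflect differently (tihidib, famuwobovi), so the final letter is not what conditions the rule; the last vowel is.
"sedih" has last vowel 'i'. The stems whose last vowel is 'i' (hidib → tihidib, gapwabiz → tigapwabiz) add the prefix ti-.
The other patterns: stems whose last vowel is 'o' add fa- … -ovi around the stem; stems whose last vowel is 'a' or 'u' add -ak.
So sedih → tisedih.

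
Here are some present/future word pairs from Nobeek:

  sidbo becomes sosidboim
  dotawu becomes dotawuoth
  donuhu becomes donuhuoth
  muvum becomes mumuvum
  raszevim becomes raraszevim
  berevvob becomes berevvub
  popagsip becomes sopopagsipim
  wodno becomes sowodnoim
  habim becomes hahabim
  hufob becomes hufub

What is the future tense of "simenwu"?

"simenwu" ends in -u. The stems ending in -u (dotawu → dotawuoth, donuhu → donuhuoth) add -oth.
So simenwu → simenwuoth.

simenwuoth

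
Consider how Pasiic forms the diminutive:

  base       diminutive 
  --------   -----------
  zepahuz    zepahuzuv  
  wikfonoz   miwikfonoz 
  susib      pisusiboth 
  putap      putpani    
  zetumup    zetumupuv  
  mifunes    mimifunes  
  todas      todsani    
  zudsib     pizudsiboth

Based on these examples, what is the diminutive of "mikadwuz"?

"mikadwuz" has last vowel 'u'. The stems whose last vowel is 'u' (zetumup → zetumupuv, zepahuz → zepahuzuv) add -uv.
The other patterns: stems whose last vowel is 'e' or 'o' add the prefix mi-; stems whose last vowel is 'i' add pi- … -oth around the stem; stems whose last vowel is 'a' delete the last vowel and add -ani.
So mikadwuz → mikadwuzuv.

mikadwuzuv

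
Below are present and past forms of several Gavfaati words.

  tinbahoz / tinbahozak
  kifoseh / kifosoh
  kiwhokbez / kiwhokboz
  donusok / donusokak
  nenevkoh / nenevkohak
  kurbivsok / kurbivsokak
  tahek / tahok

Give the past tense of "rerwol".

rerwolak

kurbivsok and tahek both end in -k yet inflect differently (kurbivsokak, tahok), so the final letter is not what conditions the rule; the last vowel is.
"rerwol" has last vowel 'o'. The stems whose last vowel is 'o' (kurbivsok → kurbivsokak, tinbahoz → tinbahozak, donusok → donusokak) add -ak.
The other pattern: stems whose last vowel is 'e' change the last vowel to 'o'.
So rerwol → rerwolak.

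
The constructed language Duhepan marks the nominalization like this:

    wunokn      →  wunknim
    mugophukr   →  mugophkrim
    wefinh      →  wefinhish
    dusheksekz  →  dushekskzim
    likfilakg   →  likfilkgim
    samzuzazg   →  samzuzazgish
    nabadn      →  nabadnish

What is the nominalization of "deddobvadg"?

likfilakg and samzuzazg both end in -g yet inflect differently (likfilkgim, samzuzazgish), so the final letter is not what conditions the rule; the second-to-last letter is.
"deddobvadg" has second-to-last letter 'd'. The one such stem in the data (nabadn → nabadnish) adds -ish, so the same rule applies.
So deddobvadg → deddobvadgish.

deddobvadgish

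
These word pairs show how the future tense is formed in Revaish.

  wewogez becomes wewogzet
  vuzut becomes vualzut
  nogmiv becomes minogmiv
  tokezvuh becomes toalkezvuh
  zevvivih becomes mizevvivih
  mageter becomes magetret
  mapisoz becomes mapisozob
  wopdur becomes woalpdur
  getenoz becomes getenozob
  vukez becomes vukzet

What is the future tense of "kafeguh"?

kaalfeguh

wewogez and mapisoz both end in -z yet inflect differently (wewogzet, mapisozob), so the final letter is not what conditions the rule; the last vowel is.
"kafeguh" has last vowel 'u'. The stems whose last vowel is 'u' (vuzut → vualzut, tokezvuh → toalkezvuh, wopdur → woalpdur) insert -al- after the first vowel.
So kafeguh → kaalfeguh.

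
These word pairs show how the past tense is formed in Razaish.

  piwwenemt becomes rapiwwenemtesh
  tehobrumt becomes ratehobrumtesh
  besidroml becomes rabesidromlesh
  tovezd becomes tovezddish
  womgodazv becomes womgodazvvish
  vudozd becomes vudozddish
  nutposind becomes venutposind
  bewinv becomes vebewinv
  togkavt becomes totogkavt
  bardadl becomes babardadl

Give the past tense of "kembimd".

rakembimdesh

tovezd and nutposind both end in -d yet inflect differently (tovezddish, venutposind), so the final letter is not what conditions the rule; the second-to-last letter is.
"kembimd" has second-to-last letter 'm'. The stems whose second-to-last letter is 'm' (piwwenemt → rapiwwenemtesh, tehobrumt → ratehobrumtesh, besidroml → rabesidromlesh) add ra- … -esh around the stem.
So kembimd → rakembimdesh.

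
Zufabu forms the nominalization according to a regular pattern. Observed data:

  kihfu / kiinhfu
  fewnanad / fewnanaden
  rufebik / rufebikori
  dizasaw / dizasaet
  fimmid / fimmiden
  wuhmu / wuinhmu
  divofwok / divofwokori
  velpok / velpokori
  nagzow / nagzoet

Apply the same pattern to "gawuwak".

gawuwakori

"gawuwak" ends in -k. The stems ending in -k (rufebik → rufebikori, velpok → velpokori, divofwok → divofwokori) add -ori.
So gawuwak → gawuwakori.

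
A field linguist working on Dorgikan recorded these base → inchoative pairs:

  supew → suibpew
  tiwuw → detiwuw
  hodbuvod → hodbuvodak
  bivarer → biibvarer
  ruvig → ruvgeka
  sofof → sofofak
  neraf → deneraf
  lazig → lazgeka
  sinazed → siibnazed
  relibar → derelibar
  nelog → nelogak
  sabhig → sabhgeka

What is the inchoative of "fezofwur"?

nelog and sabhig both end in -g yet inflect differently (nelogak, sabhgeka), so the final letter is not what conditions the rule; the last vowel is.
"fezofwur" has last vowel 'u'. The one such stem in the data (tiwuw → detiwuw) adds the prefix de-, so the same rule applies.
So fezofwur → defezofwur.

defezofwur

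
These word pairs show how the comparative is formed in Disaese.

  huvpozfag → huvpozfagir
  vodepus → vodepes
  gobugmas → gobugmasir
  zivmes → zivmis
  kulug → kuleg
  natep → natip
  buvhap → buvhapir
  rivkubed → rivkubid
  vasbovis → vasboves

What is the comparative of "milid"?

miled

"milid" has last vowel 'i'. The one such stem in the data (vasbovis → vasboves) changes the last vowel to 'e' (as do kulug, vodepus), so the same rule applies.
The other patterns: stems whose last vowel is 'a' add -ir; stems whose last vowel is 'e' change the last vowel to 'i'.
So milid → miled.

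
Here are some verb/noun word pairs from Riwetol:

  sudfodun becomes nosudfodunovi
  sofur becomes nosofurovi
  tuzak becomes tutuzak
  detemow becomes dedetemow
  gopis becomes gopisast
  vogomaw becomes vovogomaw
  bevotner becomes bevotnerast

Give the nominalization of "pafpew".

pafpewast

"pafpew" has last vowel 'e'. The one such stem in the data (bevotner → bevotnerast) adds -ast, so the same rule applies.
So pafpew → pafpewast.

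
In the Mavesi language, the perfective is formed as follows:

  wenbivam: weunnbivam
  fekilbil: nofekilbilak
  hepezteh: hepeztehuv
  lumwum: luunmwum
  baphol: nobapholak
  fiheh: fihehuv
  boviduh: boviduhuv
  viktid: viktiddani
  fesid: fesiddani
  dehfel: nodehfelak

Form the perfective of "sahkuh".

sahkuhuv

fiheh and dehfel both have last vowel 'e' yet inflect differently (fihehuv, nodehfelak), so the last vowel is not what conditions the rule; the final letter is.
"sahkuh" ends in -h. The stems ending in -h (fiheh → fihehuv, boviduh → boviduhuv, hepezteh → hepeztehuv) add -uv.
The other patterns: stems ending in -d double the final consonant and add -ani; stems ending in -l add no- … -ak around the stem; stems ending in -m insert -un- after the first vowel.
So sahkuh → sahkuhuv.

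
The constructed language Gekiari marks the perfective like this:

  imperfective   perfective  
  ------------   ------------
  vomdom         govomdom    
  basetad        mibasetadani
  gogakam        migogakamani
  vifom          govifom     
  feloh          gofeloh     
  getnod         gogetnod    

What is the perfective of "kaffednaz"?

vifom and gogakam both end in -m yet inflect differently (govifom, migogakamani), so the final letter is not what conditions the rule; the last vowel is.
"kaffednaz" has last vowel 'a'. The stems whose last vowel is 'a' (gogakam → migogakamani, basetad → mibasetadani) add mi- … -ani around the stem.
So kaffednaz → mikaffednazani.

mikaffednazani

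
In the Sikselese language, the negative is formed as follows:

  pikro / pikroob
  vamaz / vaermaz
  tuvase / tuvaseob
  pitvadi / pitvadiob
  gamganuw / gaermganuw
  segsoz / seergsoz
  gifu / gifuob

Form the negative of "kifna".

kifnaob

gifu and gamganuw both have last vowel 'u' yet inflect differently (gifuob, gaermganuw), so the last vowel is not what conditions the rule; whether the stem ends in a vowel or a consonant is.
"kifna" ends in a vowel. The stems ending in a vowel (pitvadi → pitvadiob, pikro → pikroob, tuvase → tuvaseob) add -ob.
The other pattern: stems ending in a consonant insert -er- after the first vowel.
So kifna → kifnaob.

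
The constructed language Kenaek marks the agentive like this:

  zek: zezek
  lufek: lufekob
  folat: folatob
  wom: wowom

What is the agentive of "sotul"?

zek and lufek both end in -k yet inflect differently (zezek, lufekob), so the final letter is not what conditions the rule; the number of vowels is.
"sotul" has 2 vowels. The stems with 2 vowels (folat → folatob, lufek → lufekob) add -ob.
So sotul → sotulob.

sotulob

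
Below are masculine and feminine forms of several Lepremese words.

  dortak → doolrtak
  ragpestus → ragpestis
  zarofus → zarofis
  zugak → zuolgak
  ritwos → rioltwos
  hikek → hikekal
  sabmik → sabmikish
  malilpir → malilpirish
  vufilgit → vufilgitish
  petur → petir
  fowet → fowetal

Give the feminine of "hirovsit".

zarofus and ritwos both end in -s yet inflect differently (zarofis, rioltwos), so the final letter is not what conditions the rule; the last vowel is.
"hirovsit" has last vowel 'i'. The stems whose last vowel is 'i' (sabmik → sabmikish, malilpir → malilpirish, vufilgit → vufilgitish) add -ish.
So hirovsit → hirovsitish.

hirovsitish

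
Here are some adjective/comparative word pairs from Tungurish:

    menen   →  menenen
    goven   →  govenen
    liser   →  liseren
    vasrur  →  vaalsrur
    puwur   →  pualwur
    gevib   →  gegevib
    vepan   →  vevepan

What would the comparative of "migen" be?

"migen" has last vowel 'e'. The stems whose last vowel is 'e' (menen → menenen, goven → govenen, liser → liseren) add -en.
So migen → migenen.

migenen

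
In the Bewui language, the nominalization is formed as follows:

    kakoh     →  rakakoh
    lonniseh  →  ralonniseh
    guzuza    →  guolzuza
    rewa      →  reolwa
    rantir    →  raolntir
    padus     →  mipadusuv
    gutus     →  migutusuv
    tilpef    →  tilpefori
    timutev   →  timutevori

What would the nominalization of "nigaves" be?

"nigaves" ends in -s. The stems ending in -s (padus → mipadusuv, gutus → migutusuv) add mi- … -uv around the stem.
The other patterns: stems ending in -h add the prefix ra-; stems ending in -a or -r insert -ol- after the first vowel; stems ending in -f or -v add -ori.
So nigaves → minigavesuv.

minigavesuv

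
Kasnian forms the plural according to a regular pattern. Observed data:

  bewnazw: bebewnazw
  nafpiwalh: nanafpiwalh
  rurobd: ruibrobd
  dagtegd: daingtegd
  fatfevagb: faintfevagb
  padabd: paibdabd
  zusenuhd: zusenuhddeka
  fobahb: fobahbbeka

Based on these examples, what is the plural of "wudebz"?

wuibdebz

zusenuhd and rurobd both end in -d yet inflect differently (zusenuhddeka, ruibrobd), so the final letter is not what conditions the rule; the second-to-last letter is.
"wudebz" has second-to-last letter 'b'. The stems whose second-to-last letter is 'b' (rurobd → ruibrobd, padabd → paibdabd) insert -ib- after the first vowel.
So wudebz → wuibdebz.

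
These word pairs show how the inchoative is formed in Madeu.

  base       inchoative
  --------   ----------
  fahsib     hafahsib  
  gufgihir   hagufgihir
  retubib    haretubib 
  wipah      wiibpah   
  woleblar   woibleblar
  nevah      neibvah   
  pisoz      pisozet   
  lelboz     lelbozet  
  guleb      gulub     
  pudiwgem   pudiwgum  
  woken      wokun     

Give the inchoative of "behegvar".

"behegvar" has last vowel 'a'. The stems whose last vowel is 'a' (wipah → wiibpah, woleblar → woibleblar, nevah → neibvah) insert -ib- after the first vowel.
The other patterns: stems whose last vowel is 'i' add the prefix ha-; stems whose last vowel is 'o' add -et; stems whose last vowel is 'e' change the last vowel to 'u'.
So behegvar → beibhegvar.

beibhegvar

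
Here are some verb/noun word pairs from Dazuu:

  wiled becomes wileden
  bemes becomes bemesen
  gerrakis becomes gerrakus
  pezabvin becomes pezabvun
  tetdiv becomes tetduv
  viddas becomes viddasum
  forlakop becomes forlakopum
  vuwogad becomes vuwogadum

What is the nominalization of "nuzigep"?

bemes and gerrakis both end in -s yet inflect differently (bemesen, gerrakus), so the final letter is not what conditions the rule; the last vowel is.
"nuzigep" has last vowel 'e'. The stems whose last vowel is 'e' (wiled → wileden, bemes → bemesen) add -en.
So nuzigep → nuzigepen.

nuzigepen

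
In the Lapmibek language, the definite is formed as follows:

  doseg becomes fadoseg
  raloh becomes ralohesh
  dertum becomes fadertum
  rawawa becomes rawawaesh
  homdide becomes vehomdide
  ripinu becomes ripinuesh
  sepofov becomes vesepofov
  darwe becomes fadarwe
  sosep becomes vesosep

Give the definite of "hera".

"hera" begins with h-. The one such stem in the data (homdide → vehomdide) adds the prefix ve-, so the same rule applies.
The other patterns: stems beginning with r- add -esh; stems beginning with d- add the prefix fa-.
So hera → vehera.

vehera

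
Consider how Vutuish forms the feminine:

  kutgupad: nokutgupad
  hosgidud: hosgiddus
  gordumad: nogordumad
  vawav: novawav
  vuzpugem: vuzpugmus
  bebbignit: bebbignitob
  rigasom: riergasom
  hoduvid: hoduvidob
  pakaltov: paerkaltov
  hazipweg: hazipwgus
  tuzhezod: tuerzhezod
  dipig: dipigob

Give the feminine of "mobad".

hoduvid and tuzhezod both end in -d yet inflect differently (hoduvidob, tuerzhezod), so the final letter is not what conditions the rule; the last vowel is.
"mobad" has last vowel 'a'. The stems whose last vowel is 'a' (kutgupad → nokutgupad, gordumad → nogordumad, vawav → novawav) add the prefix no-.
The other patterns: stems whose last vowel is 'i' add -ob; stems whose last vowel is 'o' insert -er- after the first vowel; stems whose last vowel is 'e' or 'u' delete the last vowel and add -us.
So mobad → nomobad.

nomobad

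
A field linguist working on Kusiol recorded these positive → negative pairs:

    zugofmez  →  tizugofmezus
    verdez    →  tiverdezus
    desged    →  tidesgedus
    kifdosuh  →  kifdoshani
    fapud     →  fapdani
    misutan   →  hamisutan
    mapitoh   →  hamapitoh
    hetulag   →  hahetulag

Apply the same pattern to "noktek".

"noktek" has last vowel 'e'. The stems whose last vowel is 'e' (zugofmez → tizugofmezus, verdez → tiverdezus, desged → tidesgedus) add ti- … -us around the stem.
So noktek → tinoktekus.

tinoktekus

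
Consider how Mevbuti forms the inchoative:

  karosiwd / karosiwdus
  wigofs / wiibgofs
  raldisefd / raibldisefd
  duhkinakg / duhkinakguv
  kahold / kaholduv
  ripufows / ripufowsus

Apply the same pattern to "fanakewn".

fanakewnus

wigofs and ripufows both end in -s yet inflect differently (wiibgofs, ripufowsus), so the final letter is not what conditions the rule; the second-to-last letter is.
"fanakewn" has second-to-last letter 'w'. The stems whose second-to-last letter is 'w' (ripufows → ripufowsus, karosiwd → karosiwdus) add -us.
The other patterns: stems whose second-to-last letter is 'f' insert -ib- after the first vowel; stems whose second-to-last letter is 'k' or 'l' add -uv.
So fanakewn → fanakewnus.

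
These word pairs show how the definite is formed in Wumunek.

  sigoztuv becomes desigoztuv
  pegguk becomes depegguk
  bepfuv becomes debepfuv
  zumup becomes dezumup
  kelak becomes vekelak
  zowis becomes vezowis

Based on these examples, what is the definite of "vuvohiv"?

vevuvohiv

pegguk and kelak both end in -k yet inflect differently (depegguk, vekelak), so the final letter is not what conditions the rule; the last vowel is.
"vuvohiv" has last vowel 'i'. The one such stem in the data (zowis → vezowis) adds the prefix ve-, so the same rule applies.
The other pattern: stems whose last vowel is 'u' add the prefix de-.
So vuvohiv → vevuvohiv.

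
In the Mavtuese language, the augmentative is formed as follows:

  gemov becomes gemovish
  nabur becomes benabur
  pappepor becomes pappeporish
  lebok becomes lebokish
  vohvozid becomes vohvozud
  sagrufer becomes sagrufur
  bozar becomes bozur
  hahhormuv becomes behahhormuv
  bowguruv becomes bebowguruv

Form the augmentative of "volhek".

volhuk

"volhek" has last vowel 'e'. The one such stem in the data (sagrufer → sagrufur) changes the last vowel to 'u' (as do vohvozid, bozar), so the same rule applies.
The other patterns: stems whose last vowel is 'o' add -ish; stems whose last vowel is 'u' add the prefix be-.
So volhek → volhuk.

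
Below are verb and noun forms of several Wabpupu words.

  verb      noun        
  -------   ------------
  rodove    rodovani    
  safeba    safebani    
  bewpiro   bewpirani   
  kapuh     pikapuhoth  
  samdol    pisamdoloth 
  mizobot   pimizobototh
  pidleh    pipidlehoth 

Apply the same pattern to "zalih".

"zalih" ends in a consonant. The stems ending in a consonant (kapuh → pikapuhoth, samdol → pisamdoloth, mizobot → pimizobototh) add pi- … -oth around the stem.
So zalih → pizalihoth.

pizalihoth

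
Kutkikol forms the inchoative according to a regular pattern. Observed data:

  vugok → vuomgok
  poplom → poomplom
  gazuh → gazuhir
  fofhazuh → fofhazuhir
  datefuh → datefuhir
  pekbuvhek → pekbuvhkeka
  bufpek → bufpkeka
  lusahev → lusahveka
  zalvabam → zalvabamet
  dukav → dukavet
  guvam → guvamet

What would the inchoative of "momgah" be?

momgahet

vugok and pekbuvhek both end in -k yet inflect differently (vuomgok, pekbuvhkeka), so the final letter is not what conditions the rule; the last vowel is.
"momgah" has last vowel 'a'. The stems whose last vowel is 'a' (zalvabam → zalvabamet, dukav → dukavet, guvam → guvamet) add -et.
So momgah → momgahet.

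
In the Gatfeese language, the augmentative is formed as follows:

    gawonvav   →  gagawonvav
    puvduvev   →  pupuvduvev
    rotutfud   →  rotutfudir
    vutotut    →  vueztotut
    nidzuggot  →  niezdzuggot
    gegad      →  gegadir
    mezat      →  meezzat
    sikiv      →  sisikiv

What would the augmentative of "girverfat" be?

giezrverfat

gawonvav and mezat both have last vowel 'a' yet inflect differently (gagawonvav, meezzat), so the last vowel is not what conditions the rule; the final letter is.
"girverfat" ends in -t. The stems ending in -t (nidzuggot → niezdzuggot, vutotut → vueztotut, mezat → meezzat) insert -ez- after the first vowel.
So girverfat → giezrverfat.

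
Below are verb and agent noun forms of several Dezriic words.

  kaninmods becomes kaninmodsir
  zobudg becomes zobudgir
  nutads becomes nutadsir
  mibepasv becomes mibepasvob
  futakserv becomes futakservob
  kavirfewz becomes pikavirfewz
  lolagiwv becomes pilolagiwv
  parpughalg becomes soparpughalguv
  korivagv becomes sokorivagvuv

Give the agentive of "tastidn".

mibepasv and lolagiwv both end in -v yet inflect differently (mibepasvob, pilolagiwv), so the final letter is not what conditions the rule; the second-to-last letter is.
"tastidn" has second-to-last letter 'd'. The stems whose second-to-last letter is 'd' (kaninmods → kaninmodsir, zobudg → zobudgir, nutads → nutadsir) add -ir.
The other patterns: stems whose second-to-last letter is 'r' or 's' add -ob; stems whose second-to-last letter is 'w' add the prefix pi-; stems whose second-to-last letter is 'g' or 'l' add so- … -uv around the stem.
So tastidn → tastidnir.

tastidnir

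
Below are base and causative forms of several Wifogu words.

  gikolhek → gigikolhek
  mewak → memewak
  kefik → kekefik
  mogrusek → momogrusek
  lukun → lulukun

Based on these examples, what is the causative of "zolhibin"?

zozolhibin

Every pair shown (gikolhek → gigikolhek, mewak → memewak, kefik → kekefik, …) follows the same rule: repeat the first consonant+vowel as a prefix.
So zolhibin → zozolhibin.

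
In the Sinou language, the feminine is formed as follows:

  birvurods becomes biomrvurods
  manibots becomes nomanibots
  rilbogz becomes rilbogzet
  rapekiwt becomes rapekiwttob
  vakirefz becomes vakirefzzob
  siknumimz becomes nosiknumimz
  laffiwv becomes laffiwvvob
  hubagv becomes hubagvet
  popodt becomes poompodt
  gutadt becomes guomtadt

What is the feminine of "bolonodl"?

hubagv and laffiwv both end in -v yet inflect differently (hubagvet, laffiwvvob), so the final letter is not what conditions the rule; the second-to-last letter is.
"bolonodl" has second-to-last letter 'd'. The stems whose second-to-last letter is 'd' (birvurods → biomrvurods, popodt → poompodt, gutadt → guomtadt) insert -om- after the first vowel.
The other patterns: stems whose second-to-last letter is 'g' add -et; stems whose second-to-last letter is 'f' or 'w' double the final consonant and add -ob; stems whose second-to-last letter is 'm' or 't' add the prefix no-.
So bolonodl → boomlonodl.

boomlonodl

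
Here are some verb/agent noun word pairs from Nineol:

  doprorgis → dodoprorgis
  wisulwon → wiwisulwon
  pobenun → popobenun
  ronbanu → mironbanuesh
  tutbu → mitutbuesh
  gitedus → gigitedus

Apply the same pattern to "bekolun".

bebekolun

"bekolun" ends in a consonant. The stems ending in a consonant (gitedus → gigitedus, pobenun → popobenun, doprorgis → dodoprorgis) repeat the first consonant+vowel as a prefix.
The other pattern: stems ending in a vowel add mi- … -esh around the stem.
So bekolun → bebekolun.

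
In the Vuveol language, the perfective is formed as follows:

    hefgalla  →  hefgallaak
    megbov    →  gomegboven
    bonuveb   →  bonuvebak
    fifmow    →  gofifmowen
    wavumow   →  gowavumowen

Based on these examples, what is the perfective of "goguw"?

gogoguwen

wavumow and bonuveb both have 3 vowels yet inflect differently (gowavumowen, bonuvebak), so the number of vowels is not what conditions the rule; the final letter is.
"goguw" ends in -w. The stems ending in -w (fifmow → gofifmowen, wavumow → gowavumowen) add go- … -en around the stem.
So goguw → gogoguwen.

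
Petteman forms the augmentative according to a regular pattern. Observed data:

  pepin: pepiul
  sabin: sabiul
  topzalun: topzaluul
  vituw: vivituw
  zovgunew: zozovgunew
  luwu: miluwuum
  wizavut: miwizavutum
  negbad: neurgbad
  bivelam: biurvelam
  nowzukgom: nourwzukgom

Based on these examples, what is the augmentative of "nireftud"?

"nireftud" ends in -d. The one such stem in the data (negbad → neurgbad) inserts -ur- after the first vowel (as do bivelam, nowzukgom), so the same rule applies.
The other patterns: stems ending in -n drop the final letter and add -ul; stems ending in -w repeat the first consonant+vowel as a prefix; stems ending in -t or -u add mi- … -um around the stem.
So nireftud → niurreftud.

niurreftud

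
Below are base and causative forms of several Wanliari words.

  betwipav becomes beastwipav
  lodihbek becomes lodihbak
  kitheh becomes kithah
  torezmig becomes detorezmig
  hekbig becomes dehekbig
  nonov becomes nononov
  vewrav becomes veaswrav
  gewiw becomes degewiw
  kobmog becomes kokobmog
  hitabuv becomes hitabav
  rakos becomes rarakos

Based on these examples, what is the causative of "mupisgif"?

vewrav and nonov both end in -v yet inflect differently (veaswrav, nononov), so the final letter is not what conditions the rule; the last vowel is.
"mupisgif" has last vowel 'i'. The stems whose last vowel is 'i' (hekbig → dehekbig, gewiw → degewiw, torezmig → detorezmig) add the prefix de-.
So mupisgif → demupisgif.

demupisgif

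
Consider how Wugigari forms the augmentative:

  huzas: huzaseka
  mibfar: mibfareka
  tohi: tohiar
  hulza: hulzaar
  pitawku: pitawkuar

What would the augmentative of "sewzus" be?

sewzuseka

huzas and hulza both have last vowel 'a' yet inflect differently (huzaseka, hulzaar), so the last vowel is not what conditions the rule; whether the stem ends in a vowel or a consonant is.
"sewzus" ends in a consonant. The stems ending in a consonant (huzas → huzaseka, mibfar → mibfareka) add -eka.
The other pattern: stems ending in a vowel add -ar.
So sewzus → sewzuseka.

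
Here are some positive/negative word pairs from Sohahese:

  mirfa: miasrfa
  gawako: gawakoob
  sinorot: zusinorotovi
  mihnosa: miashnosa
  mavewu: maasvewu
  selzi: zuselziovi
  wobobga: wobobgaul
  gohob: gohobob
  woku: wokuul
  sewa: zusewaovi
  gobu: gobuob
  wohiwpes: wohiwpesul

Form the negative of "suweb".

zusuwebovi

"suweb" begins with s-. The stems beginning with s- (selzi → zuselziovi, sinorot → zusinorotovi, sewa → zusewaovi) add zu- … -ovi around the stem.
The other patterns: stems beginning with g- add -ob; stems beginning with w- add -ul; stems beginning with m- insert -as- after the first vowel.
So suweb → zusuwebovi.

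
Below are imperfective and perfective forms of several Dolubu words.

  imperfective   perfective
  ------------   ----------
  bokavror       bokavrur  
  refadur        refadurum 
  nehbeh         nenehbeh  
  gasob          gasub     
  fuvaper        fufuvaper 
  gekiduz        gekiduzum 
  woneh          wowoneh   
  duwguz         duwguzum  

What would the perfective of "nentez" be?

nenentez

"nentez" has last vowel 'e'. The stems whose last vowel is 'e' (nehbeh → nenehbeh, woneh → wowoneh, fuvaper → fufuvaper) repeat the first consonant+vowel as a prefix.
The other patterns: stems whose last vowel is 'u' add -um; stems whose last vowel is 'o' change the last vowel to 'u'.
So nentez → nenentez.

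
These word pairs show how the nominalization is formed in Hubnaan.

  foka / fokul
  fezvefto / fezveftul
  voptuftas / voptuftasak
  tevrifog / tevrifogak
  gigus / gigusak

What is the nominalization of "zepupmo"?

zepupmul

foka and voptuftas both have last vowel 'a' yet inflect differently (fokul, voptuftasak), so the last vowel is not what conditions the rule; whether the stem ends in a vowel or a consonant is.
"zepupmo" ends in a vowel. The stems ending in a vowel (foka → fokul, fezvefto → fezveftul) drop the final letter and add -ul.
The other pattern: stems ending in a consonant add -ak.
So zepupmo → zepupmul.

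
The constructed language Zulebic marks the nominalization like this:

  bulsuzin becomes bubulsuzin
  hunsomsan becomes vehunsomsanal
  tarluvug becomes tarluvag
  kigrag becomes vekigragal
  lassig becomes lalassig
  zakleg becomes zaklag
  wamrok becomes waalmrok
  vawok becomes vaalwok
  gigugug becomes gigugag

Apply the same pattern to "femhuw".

femhaw

bulsuzin and hunsomsan both end in -n yet inflect differently (bubulsuzin, vehunsomsanal), so the final letter is not what conditions the rule; the last vowel is.
"femhuw" has last vowel 'u'. The stems whose last vowel is 'u' (gigugug → gigugag, tarluvug → tarluvag) change the last vowel to 'a'.
The other patterns: stems whose last vowel is 'i' repeat the first consonant+vowel as a prefix; stems whose last vowel is 'a' add ve- … -al around the stem; stems whose last vowel is 'o' insert -al- after the first vowel.
So femhuw → femhaw.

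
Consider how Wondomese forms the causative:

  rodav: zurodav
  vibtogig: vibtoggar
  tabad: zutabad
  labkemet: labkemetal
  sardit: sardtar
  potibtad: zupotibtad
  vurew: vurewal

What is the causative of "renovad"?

zurenovad

sardit and labkemet both end in -t yet inflect differently (sardtar, labkemetal), so the final letter is not what conditions the rule; the last vowel is.
"renovad" has last vowel 'a'. The stems whose last vowel is 'a' (potibtad → zupotibtad, tabad → zutabad, rodav → zurodav) add the prefix zu-.
The other patterns: stems whose last vowel is 'i' delete the last vowel and add -ar; stems whose last vowel is 'e' add -al.
So renovad → zurenovad.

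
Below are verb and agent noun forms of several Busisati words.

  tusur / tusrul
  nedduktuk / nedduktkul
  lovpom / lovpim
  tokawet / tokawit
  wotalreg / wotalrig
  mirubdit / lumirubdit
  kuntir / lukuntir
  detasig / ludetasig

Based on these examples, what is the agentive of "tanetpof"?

tanetpif

"tanetpof" has last vowel 'o'. The one such stem in the data (lovpom → lovpim) changes the last vowel to 'i' (as do wotalreg, tokawet), so the same rule applies.
So tanetpof → tanetpif.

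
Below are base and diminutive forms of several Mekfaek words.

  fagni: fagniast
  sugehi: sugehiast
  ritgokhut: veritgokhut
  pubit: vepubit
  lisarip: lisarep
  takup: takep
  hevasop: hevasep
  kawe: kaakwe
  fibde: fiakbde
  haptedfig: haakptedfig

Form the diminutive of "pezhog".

peakzhog

fagni and pubit both have last vowel 'i' yet inflect differently (fagniast, vepubit), so the last vowel is not what conditions the rule; the final letter is.
"pezhog" ends in -g. The one such stem in the data (haptedfig → haakptedfig) inserts -ak- after the first vowel (as do kawe, fibde), so the same rule applies.
So pezhog → peakzhog.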